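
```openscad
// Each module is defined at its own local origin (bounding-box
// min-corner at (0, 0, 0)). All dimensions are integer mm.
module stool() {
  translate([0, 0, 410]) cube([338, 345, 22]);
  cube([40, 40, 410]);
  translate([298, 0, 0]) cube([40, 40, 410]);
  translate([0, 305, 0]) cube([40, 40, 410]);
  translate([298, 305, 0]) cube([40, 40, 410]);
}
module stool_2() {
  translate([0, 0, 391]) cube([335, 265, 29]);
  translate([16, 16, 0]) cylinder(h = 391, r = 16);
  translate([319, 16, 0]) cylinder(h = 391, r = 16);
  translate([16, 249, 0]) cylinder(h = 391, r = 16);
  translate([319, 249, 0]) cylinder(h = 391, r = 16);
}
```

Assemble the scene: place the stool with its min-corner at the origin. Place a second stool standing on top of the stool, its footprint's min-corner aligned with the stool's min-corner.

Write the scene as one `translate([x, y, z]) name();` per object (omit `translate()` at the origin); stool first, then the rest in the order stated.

stool();
translate([0, 0, 432]) stool_2();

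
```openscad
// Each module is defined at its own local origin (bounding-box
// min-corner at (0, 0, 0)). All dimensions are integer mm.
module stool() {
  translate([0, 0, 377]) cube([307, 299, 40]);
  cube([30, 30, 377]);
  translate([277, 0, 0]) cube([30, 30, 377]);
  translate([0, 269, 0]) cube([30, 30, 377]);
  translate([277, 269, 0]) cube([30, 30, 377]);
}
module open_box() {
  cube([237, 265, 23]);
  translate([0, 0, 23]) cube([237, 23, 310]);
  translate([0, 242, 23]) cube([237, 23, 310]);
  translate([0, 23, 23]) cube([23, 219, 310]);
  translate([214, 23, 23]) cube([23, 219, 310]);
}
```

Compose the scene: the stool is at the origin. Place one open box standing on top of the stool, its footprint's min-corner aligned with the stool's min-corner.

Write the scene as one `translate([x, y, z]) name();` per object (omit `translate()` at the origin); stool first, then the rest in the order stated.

stool();
translate([0, 0, 417]) open_box();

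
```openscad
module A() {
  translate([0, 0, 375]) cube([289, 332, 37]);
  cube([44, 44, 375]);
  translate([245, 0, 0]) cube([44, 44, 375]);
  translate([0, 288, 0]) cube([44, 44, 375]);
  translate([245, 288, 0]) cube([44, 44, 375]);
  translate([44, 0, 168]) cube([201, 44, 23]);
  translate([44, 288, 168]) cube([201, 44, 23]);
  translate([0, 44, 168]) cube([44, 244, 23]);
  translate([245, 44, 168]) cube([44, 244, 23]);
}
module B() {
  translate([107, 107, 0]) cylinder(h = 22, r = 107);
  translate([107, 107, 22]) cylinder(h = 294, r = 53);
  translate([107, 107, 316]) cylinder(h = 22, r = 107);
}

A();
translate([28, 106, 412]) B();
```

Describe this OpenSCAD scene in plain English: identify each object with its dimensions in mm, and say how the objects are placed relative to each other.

A is a four-legged stool. The seat is a 289×332×37 mm slab whose top surface is at z = 412 mm; four square legs, each 44×44 mm in cross-section, run from the floor (z = 0) to the underside of the seat, each flush with a corner of the seat. Four stretchers, 44 mm wide and 23 mm tall, connect adjacent legs with their undersides at z = 168 mm, each running between the inner faces of the legs it joins and aligned with the legs' outer faces on the other axis.

B is a spool: two coaxial disc flanges of radius 107 mm and thickness 22 mm, joined by a core cylinder of radius 53 mm and height 294 mm. The lower flange rests on z = 0 and the three cylinders share a vertical axis.

The spool is on top of the stool.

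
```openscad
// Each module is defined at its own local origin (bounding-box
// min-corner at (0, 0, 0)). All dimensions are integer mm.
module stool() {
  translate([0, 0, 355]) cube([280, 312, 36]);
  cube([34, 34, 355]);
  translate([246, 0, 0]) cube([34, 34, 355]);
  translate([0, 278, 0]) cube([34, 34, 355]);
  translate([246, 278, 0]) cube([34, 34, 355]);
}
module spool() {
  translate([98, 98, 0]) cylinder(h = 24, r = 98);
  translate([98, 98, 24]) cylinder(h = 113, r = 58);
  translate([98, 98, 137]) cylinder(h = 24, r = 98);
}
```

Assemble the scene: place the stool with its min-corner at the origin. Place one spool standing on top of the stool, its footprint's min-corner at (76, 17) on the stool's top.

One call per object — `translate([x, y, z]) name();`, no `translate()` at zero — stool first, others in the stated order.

stool();
translate([76, 17, 391]) spool();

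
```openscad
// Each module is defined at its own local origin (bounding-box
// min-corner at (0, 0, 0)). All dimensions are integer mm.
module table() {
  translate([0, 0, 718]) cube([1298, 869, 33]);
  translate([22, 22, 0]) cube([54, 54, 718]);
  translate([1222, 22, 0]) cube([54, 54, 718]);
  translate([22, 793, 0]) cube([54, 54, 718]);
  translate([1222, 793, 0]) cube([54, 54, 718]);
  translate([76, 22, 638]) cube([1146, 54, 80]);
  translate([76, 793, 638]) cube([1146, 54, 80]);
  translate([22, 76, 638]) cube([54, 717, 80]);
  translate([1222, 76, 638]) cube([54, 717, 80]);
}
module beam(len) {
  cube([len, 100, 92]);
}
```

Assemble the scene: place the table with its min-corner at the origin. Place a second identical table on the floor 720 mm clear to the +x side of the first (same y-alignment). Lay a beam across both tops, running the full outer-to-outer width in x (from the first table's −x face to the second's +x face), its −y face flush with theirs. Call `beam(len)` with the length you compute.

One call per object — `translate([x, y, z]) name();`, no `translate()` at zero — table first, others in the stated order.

table();
translate([2018, 0, 0]) table();
translate([0, 0, 751]) beam(3316);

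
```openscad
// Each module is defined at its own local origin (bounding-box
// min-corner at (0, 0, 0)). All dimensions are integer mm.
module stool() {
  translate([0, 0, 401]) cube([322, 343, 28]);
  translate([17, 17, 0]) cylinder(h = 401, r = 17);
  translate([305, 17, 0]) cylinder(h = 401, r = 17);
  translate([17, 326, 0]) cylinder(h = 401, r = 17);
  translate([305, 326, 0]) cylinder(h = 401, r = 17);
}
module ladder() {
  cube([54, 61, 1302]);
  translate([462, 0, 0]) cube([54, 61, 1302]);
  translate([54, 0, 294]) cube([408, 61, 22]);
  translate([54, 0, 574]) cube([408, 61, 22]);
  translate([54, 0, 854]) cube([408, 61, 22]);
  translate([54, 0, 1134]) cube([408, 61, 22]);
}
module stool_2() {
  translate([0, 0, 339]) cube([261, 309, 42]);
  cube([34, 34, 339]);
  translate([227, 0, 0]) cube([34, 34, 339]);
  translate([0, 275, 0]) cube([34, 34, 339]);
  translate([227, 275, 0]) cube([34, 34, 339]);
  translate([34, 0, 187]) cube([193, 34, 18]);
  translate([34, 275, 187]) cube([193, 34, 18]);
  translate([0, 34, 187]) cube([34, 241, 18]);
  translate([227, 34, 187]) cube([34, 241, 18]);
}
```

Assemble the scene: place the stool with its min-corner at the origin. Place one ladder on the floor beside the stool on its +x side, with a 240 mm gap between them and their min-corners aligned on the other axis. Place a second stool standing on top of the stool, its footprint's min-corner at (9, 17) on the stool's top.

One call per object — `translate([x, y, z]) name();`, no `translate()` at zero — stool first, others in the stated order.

stool();
translate([562, 0, 0]) ladder();
translate([9, 17, 429]) stool_2();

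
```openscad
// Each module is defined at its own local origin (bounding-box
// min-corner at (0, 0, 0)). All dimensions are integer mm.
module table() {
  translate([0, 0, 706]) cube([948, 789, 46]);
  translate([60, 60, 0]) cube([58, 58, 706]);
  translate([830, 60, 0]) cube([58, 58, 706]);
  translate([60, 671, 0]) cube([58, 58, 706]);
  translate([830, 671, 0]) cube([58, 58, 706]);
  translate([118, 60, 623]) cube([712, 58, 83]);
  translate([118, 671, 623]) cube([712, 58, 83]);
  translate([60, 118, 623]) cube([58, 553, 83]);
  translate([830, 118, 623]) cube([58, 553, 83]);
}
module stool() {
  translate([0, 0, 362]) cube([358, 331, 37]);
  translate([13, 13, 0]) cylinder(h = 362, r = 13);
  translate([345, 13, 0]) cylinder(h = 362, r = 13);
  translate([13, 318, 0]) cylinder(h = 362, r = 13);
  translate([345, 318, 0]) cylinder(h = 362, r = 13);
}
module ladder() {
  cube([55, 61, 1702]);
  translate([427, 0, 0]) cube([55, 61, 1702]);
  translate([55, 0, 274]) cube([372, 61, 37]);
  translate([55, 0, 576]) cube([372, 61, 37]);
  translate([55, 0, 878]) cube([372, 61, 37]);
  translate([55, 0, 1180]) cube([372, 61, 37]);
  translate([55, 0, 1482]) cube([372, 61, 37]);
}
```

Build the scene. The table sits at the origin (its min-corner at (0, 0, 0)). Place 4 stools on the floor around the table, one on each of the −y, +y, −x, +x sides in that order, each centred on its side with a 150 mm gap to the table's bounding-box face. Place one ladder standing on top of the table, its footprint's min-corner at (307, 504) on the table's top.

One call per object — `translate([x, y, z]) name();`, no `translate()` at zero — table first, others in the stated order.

table();
translate([295, -481, 0]) stool();
translate([295, 939, 0]) stool();
translate([-508, 229, 0]) stool();
translate([1098, 229, 0]) stool();
translate([307, 504, 752]) ladder();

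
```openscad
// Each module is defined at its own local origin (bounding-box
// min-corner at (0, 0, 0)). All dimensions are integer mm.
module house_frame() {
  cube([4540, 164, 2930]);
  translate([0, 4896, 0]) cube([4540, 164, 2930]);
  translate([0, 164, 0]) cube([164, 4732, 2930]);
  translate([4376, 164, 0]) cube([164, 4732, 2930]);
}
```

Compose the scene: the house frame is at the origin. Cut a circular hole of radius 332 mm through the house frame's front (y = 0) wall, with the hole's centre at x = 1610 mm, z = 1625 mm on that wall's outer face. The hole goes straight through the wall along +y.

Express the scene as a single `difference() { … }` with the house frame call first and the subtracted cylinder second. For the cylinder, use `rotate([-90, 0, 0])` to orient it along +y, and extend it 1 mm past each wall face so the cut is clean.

difference() {
  house_frame();
  translate([1610, -1, 1625]) rotate([-90, 0, 0]) cylinder(h = 166, r = 332);
}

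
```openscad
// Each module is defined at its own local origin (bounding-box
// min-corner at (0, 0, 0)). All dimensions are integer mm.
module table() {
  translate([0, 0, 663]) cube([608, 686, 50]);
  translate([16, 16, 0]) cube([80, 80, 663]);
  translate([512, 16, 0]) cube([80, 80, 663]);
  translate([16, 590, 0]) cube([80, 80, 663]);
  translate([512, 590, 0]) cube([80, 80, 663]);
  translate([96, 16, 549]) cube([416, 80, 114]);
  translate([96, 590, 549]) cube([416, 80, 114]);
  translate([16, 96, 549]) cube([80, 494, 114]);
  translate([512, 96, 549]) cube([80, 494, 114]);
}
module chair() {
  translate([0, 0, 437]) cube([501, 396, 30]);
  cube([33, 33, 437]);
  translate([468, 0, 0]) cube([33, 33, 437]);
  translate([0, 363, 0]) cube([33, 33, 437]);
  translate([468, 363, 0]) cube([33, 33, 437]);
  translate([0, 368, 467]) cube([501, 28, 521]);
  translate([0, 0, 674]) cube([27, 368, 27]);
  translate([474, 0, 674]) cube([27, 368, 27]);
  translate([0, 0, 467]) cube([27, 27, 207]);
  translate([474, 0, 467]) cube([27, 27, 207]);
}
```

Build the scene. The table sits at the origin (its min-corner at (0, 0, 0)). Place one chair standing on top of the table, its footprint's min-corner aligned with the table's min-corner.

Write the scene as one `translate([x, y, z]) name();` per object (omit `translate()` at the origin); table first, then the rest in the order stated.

table();
translate([0, 0, 713]) chair();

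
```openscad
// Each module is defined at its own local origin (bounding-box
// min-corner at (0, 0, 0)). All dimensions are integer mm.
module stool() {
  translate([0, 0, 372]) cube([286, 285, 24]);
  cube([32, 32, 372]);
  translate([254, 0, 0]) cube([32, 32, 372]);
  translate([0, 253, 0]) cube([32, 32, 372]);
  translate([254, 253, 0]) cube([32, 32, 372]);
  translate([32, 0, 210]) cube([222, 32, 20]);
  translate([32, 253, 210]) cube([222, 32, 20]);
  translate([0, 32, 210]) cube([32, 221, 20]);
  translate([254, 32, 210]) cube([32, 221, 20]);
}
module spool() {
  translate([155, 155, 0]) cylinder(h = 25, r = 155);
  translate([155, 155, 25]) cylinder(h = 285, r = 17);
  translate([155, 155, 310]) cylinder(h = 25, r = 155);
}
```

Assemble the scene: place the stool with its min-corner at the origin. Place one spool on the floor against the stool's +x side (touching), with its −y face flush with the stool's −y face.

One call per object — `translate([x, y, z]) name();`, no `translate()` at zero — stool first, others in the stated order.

stool();
translate([286, 0, 0]) spool();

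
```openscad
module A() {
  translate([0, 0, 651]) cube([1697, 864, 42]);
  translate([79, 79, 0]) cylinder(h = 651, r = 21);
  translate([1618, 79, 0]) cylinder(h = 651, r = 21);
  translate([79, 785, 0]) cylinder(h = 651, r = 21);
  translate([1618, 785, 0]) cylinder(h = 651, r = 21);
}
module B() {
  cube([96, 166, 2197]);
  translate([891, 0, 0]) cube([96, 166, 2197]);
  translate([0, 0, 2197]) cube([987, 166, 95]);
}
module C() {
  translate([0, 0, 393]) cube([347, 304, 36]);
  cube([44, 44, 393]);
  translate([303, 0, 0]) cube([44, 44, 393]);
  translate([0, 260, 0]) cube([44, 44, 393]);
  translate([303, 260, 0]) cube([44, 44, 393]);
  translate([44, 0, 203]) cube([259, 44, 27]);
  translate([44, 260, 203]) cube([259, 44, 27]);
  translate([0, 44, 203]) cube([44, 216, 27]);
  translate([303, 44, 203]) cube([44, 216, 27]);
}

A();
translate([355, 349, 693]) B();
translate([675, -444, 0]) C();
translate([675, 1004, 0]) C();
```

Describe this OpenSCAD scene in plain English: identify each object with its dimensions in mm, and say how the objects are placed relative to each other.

A is a rectangular dining table. The top is 1697×864×42 mm with its upper surface at z = 693 mm. It stands on four round legs of 42 mm diameter, each leg's bounding box inset 58 mm from the nearest pair of top edges, running from the floor to the underside of the top.

B is a rectangular door frame: two vertical jambs of 96×166 mm section, 2197 mm tall, with a clear opening 795 mm wide between their inner faces. A header 95 mm tall and 166 mm deep lies on top of the jambs and spans the full outside width.

C is a four-legged stool. The seat is a 347×304×36 mm slab whose top surface is at z = 429 mm; four square legs, each 44×44 mm in cross-section, run from the floor (z = 0) to the underside of the seat, each flush with a corner of the seat. Four stretchers, 44 mm wide and 27 mm tall, connect adjacent legs with their undersides at z = 203 mm, each running between the inner faces of the legs it joins and aligned with the legs' outer faces on the other axis.

The door frame is on top of the table, centred. Two stools sit around the table at the −y, +y sides.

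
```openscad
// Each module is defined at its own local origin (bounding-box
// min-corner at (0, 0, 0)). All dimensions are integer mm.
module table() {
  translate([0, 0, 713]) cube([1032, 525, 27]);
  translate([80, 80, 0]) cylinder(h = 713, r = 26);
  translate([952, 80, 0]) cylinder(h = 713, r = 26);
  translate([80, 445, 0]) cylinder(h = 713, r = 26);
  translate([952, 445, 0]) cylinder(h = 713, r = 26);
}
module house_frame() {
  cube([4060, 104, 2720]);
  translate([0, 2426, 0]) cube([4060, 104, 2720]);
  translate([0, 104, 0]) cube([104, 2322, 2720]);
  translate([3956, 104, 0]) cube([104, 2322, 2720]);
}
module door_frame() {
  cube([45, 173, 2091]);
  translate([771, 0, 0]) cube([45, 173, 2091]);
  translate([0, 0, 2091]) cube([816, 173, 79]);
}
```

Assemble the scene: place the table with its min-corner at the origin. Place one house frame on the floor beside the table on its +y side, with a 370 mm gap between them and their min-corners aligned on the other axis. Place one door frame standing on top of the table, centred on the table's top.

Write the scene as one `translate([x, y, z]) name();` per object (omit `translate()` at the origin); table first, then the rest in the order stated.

table();
translate([0, 895, 0]) house_frame();
translate([108, 176, 740]) door_frame();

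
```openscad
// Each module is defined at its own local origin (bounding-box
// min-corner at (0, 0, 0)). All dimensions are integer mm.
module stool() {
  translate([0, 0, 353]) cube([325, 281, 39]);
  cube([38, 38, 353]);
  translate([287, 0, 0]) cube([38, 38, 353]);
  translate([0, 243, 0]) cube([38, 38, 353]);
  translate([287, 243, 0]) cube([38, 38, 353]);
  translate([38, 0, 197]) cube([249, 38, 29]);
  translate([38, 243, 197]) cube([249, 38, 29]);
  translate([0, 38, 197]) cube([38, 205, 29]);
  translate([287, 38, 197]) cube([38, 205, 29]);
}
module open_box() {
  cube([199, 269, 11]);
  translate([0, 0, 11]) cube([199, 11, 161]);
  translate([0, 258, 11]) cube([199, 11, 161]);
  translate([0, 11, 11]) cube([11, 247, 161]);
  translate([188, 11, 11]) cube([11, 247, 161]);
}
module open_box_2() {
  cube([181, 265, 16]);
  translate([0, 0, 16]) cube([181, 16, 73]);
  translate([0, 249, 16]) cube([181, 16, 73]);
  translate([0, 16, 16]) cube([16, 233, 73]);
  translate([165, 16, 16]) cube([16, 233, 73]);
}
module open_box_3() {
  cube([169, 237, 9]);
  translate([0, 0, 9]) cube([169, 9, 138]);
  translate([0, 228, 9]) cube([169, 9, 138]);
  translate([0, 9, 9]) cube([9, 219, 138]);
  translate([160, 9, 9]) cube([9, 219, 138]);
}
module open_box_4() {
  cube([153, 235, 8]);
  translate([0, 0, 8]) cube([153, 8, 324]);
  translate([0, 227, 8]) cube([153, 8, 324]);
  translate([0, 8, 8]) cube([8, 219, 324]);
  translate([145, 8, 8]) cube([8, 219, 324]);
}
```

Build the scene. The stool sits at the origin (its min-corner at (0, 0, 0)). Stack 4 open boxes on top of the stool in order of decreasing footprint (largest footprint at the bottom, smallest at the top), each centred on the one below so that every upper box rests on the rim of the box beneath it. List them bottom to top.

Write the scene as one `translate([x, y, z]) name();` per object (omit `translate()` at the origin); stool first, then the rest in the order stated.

stool();
translate([63, 6, 392]) open_box();
translate([72, 8, 564]) open_box_2();
translate([78, 22, 653]) open_box_3();
translate([86, 23, 800]) open_box_4();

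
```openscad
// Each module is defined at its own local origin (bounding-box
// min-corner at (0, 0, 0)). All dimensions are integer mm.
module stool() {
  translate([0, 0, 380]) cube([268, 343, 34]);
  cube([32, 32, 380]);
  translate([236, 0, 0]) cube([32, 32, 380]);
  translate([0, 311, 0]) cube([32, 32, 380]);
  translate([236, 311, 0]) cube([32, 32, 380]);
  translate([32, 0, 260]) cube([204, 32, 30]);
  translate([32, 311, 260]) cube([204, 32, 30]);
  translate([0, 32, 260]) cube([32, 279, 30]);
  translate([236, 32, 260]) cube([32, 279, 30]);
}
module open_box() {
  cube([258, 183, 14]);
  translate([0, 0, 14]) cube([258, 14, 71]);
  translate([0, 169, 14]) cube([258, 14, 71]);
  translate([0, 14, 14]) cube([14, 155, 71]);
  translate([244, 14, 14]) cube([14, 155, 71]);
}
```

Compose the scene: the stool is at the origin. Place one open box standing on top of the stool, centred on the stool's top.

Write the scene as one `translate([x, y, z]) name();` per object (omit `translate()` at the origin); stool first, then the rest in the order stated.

stool();
translate([5, 80, 414]) open_box();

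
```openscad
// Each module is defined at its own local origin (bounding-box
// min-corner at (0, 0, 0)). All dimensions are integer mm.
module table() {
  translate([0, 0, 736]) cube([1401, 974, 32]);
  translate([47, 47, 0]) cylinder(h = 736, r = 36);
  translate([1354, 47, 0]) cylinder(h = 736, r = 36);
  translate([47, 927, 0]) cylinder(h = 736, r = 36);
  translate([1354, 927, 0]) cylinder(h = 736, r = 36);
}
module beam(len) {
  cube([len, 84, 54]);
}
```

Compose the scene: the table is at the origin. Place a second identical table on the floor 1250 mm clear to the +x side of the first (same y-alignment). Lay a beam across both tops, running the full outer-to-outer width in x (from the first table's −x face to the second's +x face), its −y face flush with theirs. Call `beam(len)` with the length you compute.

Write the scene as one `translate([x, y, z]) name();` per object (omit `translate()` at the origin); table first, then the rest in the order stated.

table();
translate([2651, 0, 0]) table();
translate([0, 0, 768]) beam(4052);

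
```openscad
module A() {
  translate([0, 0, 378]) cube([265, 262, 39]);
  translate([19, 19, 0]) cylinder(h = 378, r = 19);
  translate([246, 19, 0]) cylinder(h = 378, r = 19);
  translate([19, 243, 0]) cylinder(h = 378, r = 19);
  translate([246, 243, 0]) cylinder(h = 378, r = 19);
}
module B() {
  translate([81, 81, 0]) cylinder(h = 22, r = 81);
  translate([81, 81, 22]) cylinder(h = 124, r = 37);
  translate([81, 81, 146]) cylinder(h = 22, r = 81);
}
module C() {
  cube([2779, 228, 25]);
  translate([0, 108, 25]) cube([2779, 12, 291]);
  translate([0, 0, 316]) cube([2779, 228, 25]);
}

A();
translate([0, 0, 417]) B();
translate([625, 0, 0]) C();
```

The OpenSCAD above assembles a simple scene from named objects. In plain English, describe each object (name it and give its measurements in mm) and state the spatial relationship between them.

A is a four-legged stool. The seat is 265×262 mm, 39 mm thick, top at z = 417 mm. It stands on four round legs, each 38 mm in diameter, from z = 0 to the seat underside, each leg's axis is inset half a diameter from the nearest pair of seat edges (so the leg's bounding box is flush with the corner).

B is a spool: two coaxial disc flanges of radius 81 mm and thickness 22 mm, joined by a core cylinder of radius 37 mm and height 124 mm. The lower flange rests on z = 0 and the three cylinders share a vertical axis.

C is an I-beam lying along x, 2779 mm long. Overall section height 341 mm. Two flanges 228 mm wide (y) and 25 mm thick, one on the floor and one at the top; a web 12 mm thick runs between them, centred on the flange width.

The spool is on top of the stool. The I-beam is on the floor beside the stool on its +x side.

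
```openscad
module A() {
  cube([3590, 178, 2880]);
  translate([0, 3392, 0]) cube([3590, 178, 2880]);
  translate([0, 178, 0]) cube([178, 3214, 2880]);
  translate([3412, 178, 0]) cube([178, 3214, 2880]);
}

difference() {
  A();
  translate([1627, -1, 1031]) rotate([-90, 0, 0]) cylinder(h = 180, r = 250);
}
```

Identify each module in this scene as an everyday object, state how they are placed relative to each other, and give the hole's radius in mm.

The subtracted cylinder has r = 250 mm.

A is a house frame. The house frame has a circular hole through its front wall. The hole's radius is 250 mm.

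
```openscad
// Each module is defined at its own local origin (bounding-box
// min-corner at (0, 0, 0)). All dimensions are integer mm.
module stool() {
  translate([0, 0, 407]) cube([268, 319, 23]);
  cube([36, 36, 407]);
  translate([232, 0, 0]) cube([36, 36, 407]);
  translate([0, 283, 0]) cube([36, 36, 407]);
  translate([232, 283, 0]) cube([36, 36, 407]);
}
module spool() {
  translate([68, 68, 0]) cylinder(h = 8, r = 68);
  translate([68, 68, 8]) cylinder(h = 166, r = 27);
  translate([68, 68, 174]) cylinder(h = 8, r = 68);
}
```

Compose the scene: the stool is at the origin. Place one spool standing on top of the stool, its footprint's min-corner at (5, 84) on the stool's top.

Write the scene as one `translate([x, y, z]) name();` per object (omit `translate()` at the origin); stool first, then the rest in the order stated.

stool();
translate([5, 84, 430]) spool();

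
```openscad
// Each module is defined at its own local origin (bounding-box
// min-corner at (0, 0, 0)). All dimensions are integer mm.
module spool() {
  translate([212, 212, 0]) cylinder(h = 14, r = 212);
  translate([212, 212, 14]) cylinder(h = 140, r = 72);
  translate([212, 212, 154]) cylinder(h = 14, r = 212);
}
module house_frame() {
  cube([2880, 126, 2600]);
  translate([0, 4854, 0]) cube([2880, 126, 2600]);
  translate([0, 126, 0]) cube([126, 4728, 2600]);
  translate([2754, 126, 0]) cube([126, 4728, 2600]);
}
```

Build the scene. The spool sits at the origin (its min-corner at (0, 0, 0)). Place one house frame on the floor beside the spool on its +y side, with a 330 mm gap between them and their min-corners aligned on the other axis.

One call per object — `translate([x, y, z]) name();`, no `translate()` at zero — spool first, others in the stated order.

spool();
translate([0, 754, 0]) house_frame();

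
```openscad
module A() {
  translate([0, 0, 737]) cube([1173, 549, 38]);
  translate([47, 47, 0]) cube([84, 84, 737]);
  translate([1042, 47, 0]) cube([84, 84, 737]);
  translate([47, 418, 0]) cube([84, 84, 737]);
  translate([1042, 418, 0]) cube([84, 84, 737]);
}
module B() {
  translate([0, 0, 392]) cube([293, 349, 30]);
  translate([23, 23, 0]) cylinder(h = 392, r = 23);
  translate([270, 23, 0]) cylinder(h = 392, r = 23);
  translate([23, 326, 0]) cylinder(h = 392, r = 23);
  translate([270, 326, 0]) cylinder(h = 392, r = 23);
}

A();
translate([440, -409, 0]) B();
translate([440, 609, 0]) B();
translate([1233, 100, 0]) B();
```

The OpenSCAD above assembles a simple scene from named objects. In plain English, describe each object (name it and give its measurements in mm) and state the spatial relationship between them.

A is a rectangular dining table. The top is 1173×549×38 mm with its upper surface at z = 775 mm. It stands on four 84×84 mm square legs, each inset 47 mm from the nearest pair of top edges, running from the floor to the underside of the top.

B is a four-legged stool. The seat is a 293×349×30 mm slab whose top surface is at z = 422 mm; four round legs, each 46 mm in diameter, run from the floor (z = 0) to the underside of the seat, each leg's axis is inset half a diameter from the nearest pair of seat edges (so the leg's bounding box is flush with the corner).

Three stools sit around the table at the −y, +y, +x sides.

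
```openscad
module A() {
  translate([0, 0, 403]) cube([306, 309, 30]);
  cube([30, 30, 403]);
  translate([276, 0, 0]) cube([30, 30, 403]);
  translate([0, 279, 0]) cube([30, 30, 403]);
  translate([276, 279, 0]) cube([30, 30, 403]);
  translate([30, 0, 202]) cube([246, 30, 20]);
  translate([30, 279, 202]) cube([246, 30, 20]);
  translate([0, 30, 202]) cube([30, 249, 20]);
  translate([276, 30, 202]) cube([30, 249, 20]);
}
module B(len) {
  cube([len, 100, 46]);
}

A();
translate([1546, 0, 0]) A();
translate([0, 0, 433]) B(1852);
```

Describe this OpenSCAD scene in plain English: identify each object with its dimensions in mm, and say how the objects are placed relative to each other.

A is a simple wooden stool: a rectangular seat 306 mm (x) by 309 mm (y), 30 mm thick, top face at z = 433 mm, on four square legs, each 30×30 mm in cross-section. The legs rest on z = 0, each flush with a corner of the seat. Four stretchers, 30 mm wide and 20 mm tall, connect adjacent legs with their undersides at z = 202 mm, each running between the inner faces of the legs it joins and aligned with the legs' outer faces on the other axis.

B is a rectangular beam 1852 mm long (x), 100 mm deep (y), 46 mm thick (z).

The beam spans the tops of two stools placed 1240 mm apart, resting at z = 433 mm.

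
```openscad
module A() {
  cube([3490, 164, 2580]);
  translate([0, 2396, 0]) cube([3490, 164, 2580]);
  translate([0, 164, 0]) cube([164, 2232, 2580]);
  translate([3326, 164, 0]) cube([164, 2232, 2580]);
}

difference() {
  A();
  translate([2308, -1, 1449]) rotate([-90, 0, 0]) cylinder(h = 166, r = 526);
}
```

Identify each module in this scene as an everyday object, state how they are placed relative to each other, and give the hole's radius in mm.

The subtracted cylinder has r = 526 mm.

A is a house frame. The house frame has a circular hole through its front wall. The hole's radius is 526 mm.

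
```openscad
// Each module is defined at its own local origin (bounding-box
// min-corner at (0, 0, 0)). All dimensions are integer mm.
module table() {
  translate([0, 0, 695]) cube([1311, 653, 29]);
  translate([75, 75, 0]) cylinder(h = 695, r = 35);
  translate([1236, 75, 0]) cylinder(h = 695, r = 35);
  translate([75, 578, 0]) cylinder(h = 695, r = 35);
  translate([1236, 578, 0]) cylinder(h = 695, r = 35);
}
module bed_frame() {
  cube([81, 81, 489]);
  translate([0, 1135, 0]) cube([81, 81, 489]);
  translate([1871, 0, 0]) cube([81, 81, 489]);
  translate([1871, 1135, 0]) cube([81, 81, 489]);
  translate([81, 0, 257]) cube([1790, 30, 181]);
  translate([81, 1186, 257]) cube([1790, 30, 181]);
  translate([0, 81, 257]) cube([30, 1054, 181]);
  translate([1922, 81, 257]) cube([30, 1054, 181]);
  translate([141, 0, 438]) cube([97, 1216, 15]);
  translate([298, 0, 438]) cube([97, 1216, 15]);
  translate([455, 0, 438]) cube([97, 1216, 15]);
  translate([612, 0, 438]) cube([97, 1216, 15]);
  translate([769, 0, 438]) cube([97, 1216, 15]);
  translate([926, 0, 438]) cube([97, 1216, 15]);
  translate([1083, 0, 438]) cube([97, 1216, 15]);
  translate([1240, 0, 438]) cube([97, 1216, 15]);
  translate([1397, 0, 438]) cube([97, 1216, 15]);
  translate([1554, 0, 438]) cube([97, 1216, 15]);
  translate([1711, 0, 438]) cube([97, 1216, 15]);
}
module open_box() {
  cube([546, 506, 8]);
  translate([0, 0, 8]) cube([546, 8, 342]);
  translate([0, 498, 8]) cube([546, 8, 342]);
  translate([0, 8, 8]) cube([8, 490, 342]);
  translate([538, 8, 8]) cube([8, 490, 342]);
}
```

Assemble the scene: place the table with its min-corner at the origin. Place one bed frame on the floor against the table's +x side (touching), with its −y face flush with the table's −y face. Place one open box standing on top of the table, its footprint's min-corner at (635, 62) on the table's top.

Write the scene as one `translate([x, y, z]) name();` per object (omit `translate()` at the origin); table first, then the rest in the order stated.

table();
translate([1311, 0, 0]) bed_frame();
translate([635, 62, 724]) open_box();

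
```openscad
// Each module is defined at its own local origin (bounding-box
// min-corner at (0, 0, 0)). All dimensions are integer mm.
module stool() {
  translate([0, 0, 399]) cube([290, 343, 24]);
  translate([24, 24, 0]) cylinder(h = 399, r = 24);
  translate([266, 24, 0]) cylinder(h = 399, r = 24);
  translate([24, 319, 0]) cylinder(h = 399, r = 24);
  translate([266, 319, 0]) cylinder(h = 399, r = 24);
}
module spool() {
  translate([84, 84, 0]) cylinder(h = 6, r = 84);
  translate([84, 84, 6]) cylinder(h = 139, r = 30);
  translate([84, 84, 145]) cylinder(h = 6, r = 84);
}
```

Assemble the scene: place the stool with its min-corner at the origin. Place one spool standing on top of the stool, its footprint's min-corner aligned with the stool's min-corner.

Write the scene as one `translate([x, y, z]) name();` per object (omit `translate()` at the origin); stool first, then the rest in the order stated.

stool();
translate([0, 0, 423]) spool();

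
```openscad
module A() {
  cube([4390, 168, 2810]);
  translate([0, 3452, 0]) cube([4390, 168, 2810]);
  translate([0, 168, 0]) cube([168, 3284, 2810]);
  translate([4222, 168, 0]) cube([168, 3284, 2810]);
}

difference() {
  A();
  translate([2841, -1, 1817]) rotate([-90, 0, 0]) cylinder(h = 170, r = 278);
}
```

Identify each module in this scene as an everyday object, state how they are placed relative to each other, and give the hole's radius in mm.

The subtracted cylinder has r = 278 mm.

A is a house frame. The house frame has a circular hole through its front wall. The hole's radius is 278 mm.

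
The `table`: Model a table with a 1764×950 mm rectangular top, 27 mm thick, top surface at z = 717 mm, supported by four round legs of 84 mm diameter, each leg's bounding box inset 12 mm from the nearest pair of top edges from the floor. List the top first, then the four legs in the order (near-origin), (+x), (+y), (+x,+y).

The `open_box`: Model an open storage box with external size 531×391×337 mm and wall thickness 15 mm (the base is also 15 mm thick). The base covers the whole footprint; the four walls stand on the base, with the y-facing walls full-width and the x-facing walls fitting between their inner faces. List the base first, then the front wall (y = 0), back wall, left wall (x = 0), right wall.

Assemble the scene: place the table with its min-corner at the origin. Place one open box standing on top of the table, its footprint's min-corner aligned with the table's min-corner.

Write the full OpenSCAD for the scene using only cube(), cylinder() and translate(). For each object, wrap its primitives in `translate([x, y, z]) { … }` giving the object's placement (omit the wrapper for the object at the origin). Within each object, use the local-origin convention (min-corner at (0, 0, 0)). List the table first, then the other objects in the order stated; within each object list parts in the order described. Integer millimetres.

translate([0, 0, 690]) cube([1764, 950, 27]);
translate([54, 54, 0]) cylinder(h = 690, r = 42);
translate([1710, 54, 0]) cylinder(h = 690, r = 42);
translate([54, 896, 0]) cylinder(h = 690, r = 42);
translate([1710, 896, 0]) cylinder(h = 690, r = 42);
translate([0, 0, 717]) {
  cube([531, 391, 15]);
  translate([0, 0, 15]) cube([531, 15, 322]);
  translate([0, 376, 15]) cube([531, 15, 322]);
  translate([0, 15, 15]) cube([15, 361, 322]);
  translate([516, 15, 15]) cube([15, 361, 322]);
}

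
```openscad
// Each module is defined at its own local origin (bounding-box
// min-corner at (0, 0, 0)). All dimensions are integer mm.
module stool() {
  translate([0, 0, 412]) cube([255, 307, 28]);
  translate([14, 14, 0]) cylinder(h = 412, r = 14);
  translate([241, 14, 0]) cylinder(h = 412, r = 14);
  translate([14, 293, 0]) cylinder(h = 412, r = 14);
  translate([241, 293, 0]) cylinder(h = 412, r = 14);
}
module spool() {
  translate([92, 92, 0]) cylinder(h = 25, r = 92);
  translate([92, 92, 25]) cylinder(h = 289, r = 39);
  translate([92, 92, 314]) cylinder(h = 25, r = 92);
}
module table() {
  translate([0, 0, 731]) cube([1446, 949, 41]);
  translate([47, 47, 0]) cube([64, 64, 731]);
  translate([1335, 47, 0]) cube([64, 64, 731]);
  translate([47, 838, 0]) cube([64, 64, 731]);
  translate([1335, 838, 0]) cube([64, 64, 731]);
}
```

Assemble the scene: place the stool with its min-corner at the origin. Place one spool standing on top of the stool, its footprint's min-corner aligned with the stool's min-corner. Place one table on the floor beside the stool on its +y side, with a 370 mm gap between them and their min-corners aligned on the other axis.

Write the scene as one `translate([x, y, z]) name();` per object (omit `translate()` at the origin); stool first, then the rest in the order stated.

stool();
translate([0, 0, 440]) spool();
translate([0, 677, 0]) table();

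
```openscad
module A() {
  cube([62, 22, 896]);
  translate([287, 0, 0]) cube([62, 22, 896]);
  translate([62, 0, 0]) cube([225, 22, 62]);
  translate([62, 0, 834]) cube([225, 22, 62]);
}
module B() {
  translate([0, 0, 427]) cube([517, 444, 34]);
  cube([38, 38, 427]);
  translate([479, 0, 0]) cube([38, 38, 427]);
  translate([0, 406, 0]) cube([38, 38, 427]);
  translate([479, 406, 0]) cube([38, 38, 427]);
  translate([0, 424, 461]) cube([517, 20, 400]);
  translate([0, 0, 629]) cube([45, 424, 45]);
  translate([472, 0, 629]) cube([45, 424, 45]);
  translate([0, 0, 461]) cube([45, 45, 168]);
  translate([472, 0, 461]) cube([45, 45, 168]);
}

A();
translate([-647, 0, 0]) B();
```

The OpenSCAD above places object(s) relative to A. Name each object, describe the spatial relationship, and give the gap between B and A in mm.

A is a picture frame. B is a chair. The chair is on the floor beside the picture frame on its −x side. The gap between the chair and the picture frame is 130 mm.

The chair's nearest face is 130 mm from the picture frame's −x face.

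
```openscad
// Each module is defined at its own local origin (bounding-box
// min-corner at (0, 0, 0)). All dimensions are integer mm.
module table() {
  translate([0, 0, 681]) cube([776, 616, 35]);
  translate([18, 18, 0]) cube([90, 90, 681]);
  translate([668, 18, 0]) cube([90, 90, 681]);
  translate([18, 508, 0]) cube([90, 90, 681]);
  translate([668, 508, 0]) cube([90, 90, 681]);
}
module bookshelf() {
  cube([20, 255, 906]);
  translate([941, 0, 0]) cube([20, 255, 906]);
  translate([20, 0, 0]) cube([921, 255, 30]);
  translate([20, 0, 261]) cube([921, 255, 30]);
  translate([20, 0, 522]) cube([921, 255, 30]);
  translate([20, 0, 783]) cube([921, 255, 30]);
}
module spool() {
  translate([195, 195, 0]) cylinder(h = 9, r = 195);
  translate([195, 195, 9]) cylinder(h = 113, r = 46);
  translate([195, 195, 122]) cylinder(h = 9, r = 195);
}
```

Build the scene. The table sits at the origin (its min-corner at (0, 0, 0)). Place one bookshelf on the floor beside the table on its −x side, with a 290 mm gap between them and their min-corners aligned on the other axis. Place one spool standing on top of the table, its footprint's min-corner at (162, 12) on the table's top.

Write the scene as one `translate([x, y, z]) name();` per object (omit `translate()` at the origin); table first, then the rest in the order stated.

table();
translate([-1251, 0, 0]) bookshelf();
translate([162, 12, 716]) spool();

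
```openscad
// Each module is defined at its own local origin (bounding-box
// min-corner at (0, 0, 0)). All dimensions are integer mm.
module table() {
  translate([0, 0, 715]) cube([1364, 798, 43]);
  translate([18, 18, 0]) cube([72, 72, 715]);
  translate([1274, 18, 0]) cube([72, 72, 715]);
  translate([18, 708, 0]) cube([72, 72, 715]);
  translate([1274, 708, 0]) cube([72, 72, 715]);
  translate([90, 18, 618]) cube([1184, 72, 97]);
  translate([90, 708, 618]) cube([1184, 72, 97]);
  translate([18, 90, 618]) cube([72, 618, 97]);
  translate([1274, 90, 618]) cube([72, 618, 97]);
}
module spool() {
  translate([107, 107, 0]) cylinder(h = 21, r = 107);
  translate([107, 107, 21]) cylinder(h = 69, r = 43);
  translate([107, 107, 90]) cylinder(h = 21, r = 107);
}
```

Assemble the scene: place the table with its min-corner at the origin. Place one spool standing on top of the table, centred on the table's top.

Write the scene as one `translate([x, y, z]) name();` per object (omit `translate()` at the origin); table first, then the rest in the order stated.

table();
translate([575, 292, 758]) spool();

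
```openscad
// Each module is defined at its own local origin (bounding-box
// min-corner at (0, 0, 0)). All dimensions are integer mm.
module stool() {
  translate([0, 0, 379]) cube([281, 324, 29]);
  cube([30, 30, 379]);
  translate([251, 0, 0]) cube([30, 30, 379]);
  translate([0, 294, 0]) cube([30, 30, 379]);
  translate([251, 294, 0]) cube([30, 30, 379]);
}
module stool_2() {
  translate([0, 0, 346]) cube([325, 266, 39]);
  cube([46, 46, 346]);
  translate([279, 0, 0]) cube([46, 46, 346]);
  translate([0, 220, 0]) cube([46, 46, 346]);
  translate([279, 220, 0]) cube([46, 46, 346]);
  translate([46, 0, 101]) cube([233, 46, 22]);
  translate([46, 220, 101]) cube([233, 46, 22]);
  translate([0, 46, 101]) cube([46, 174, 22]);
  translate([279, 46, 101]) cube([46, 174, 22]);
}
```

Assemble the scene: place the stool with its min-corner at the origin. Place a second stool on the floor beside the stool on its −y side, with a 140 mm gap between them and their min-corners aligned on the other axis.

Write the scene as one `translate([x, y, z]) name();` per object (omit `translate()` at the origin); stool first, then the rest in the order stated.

stool();
translate([0, -406, 0]) stool_2();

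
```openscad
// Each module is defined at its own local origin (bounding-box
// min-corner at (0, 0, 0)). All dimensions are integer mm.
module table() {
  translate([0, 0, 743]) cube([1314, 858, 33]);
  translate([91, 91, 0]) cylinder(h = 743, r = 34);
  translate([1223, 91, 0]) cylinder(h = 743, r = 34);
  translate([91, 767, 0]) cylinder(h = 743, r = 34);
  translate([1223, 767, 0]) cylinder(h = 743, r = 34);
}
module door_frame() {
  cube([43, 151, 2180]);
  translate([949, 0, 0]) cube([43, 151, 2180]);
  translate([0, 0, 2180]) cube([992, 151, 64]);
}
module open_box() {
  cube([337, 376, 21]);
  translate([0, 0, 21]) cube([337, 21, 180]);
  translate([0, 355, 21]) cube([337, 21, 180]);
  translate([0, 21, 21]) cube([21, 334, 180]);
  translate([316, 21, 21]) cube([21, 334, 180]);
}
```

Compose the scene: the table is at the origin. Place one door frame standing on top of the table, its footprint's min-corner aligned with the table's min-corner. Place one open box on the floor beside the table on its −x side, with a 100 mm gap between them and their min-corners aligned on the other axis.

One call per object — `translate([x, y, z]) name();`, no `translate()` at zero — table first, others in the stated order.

table();
translate([0, 0, 776]) door_frame();
translate([-437, 0, 0]) open_box();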